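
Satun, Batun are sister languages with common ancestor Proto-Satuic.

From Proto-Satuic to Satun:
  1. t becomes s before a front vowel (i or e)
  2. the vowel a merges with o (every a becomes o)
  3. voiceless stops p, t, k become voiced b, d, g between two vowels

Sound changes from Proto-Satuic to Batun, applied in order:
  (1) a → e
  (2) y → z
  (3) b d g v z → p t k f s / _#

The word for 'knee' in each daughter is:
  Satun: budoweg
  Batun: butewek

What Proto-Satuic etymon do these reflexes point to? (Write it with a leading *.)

Position 3: Satun has d, Batun has t. Taking the neighbouring segments as reconstructed: Satun d could go back to *t or *d; Batun t can only go back to *t — the one source consistent with every daughter is *t.
Position 7: Satun has g, Batun has k. Taking the neighbouring segments as reconstructed: Satun g can only go back to *g; Batun k could go back to *k or *g — the one source consistent with every daughter is *g.
Verify the candidate proto-form against each daughter:
Satun: start from *butaweg.
  rule 1: no change — butaweg
  rule 2 (vowel merger): butaweg → butoweg
  rule 3 (intervocalic voicing): butoweg → budoweg
  ⇒ Satun budoweg
Batun: start from *butaweg.
  rule 1 (vowel merger): butaweg → buteweg
  rule 2: no change — buteweg
  rule 3 (final devoicing): buteweg → butewek
  ⇒ Batun butewek
*butaweg is the unique common source.

*butaweg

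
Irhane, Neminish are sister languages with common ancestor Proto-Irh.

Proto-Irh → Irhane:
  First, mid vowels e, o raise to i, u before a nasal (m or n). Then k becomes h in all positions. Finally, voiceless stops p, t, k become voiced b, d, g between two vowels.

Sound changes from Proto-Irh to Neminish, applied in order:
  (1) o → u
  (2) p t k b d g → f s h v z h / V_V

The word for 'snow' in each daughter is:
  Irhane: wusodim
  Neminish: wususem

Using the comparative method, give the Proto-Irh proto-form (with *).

*wusotem

Position 4: Irhane has o, Neminish has u. Irhane preserves o here (none of its changes turn any other segment into o), so the proto-segment is *o.
Position 6: Irhane has i, Neminish has e. Neminish preserves e here (none of its changes turn any other segment into e), so the proto-segment is *e.
Position 5: Irhane has d, Neminish has s. Taking the neighbouring segments as reconstructed: Irhane d could go back to *t or *d; Neminish s could go back to *t or *s — the one source consistent with every daughter is *t.
The remaining positions agree across the daughters. Check the candidate against every language:
Irhane: start from *wusotem.
  rule 1 (pre-nasal raising): wusotem → wusotim
  rule 2: no change — wusotim
  rule 3 (intervocalic voicing): wusotim → wusodim
  ⇒ Irhane wusodim
Neminish: *wusotem
  wusotem → wusutem   [vowel merger]
  wusutem → wususem   [intervocalic lenition]
  giving Neminish wususem.
No other proto-form is consistent with every reflex, so the reconstruction is *wusotem.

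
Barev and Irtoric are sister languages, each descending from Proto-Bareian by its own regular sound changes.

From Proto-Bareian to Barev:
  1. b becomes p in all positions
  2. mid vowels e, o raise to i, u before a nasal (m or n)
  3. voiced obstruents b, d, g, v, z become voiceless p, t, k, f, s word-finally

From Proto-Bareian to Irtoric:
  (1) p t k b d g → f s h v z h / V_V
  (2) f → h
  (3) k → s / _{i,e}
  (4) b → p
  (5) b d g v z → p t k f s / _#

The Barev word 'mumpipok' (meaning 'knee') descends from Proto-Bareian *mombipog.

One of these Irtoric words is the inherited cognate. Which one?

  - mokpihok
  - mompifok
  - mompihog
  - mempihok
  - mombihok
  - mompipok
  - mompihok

mompihok

Irtoric: *mombipog > mombifog > mombihog > mompihog > mompihok  (by intervocalic lenition, unconditioned shift, unconditioned shift, final devoicing)
Only 'mompihok' matches the regular Irtoric development of *mombipog.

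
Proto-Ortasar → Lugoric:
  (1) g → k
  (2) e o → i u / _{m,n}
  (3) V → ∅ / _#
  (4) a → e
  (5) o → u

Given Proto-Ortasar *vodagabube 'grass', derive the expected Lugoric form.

Lugoric: start from *vodagabube.
  rule 1 (unconditioned shift): vodagabube → vodakabube
  rule 2: no change — vodakabube
  rule 3 (apocope): vodakabube → vodakabub
  rule 4 (vowel merger): vodakabub → vodekebub
  rule 5 (vowel merger): vodekebub → vudekebub
  ⇒ Lugoric vudekebub

vudekebub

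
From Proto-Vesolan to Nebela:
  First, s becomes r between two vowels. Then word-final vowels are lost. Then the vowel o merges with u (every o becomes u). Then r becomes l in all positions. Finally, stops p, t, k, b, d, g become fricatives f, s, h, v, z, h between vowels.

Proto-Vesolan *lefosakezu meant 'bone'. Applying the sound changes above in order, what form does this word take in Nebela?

lefulahez

Nebela: *lefosakezu > leforakezu > leforakez > lefurakez > lefulakez > lefulahez  (by rhotacism, apocope, vowel merger, unconditioned shift, intervocalic lenition)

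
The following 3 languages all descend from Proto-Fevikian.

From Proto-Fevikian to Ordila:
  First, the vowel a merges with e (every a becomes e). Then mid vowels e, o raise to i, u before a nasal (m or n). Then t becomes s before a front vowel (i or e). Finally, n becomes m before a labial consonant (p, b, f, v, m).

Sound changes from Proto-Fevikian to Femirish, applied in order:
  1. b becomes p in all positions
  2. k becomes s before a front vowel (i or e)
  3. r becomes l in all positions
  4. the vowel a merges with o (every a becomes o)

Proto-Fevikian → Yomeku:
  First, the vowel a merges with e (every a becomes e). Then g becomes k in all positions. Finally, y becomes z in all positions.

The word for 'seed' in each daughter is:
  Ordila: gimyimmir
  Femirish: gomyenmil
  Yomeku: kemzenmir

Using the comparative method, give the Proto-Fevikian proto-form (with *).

*gamyenmir

Position 4: Ordila has y, Femirish has y, Yomeku has z. Ordila preserves y here (none of its changes turn any other segment into y), so the proto-segment is *y.
Position 9: Ordila has r, Femirish has l, Yomeku has r. Ordila preserves r here (none of its changes turn any other segment into r), so the proto-segment is *r.
Position 6: Ordila has m, Femirish has n, Yomeku has n. Femirish preserves n here (none of its changes turn any other segment into n), so the proto-segment is *n.
Continuing position by position gives *gamyenmir; check it forward:
Ordila: *gamyenmir > gemyenmir > gimyinmir > gimyimmir  (by vowel merger, pre-nasal raising, nasal place assimilation)
Femirish: *gamyenmir > gamyenmil > gomyenmil  (by unconditioned shift, vowel merger)
Yomeku: start from *gamyenmir.
  rule 1 (vowel merger): gamyenmir → gemyenmir
  rule 2 (unconditioned shift): gemyenmir → kemyenmir
  rule 3 (unconditioned shift): kemyenmir → kemzenmir
  ⇒ Yomeku kemzenmir
Only *gamyenmir yields all of Ordila gimyimmir, Femirish gomyenmil, Yomeku kemzenmir.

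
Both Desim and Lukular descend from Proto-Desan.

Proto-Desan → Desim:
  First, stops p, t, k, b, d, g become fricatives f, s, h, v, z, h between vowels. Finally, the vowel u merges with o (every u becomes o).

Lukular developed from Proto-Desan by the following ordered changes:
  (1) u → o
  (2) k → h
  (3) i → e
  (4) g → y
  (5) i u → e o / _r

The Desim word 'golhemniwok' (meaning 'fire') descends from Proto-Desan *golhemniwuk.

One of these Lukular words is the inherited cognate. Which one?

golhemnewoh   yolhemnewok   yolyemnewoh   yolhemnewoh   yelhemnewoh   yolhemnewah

Lukular: *golhemniwuk
  golhemniwuk → golhemniwok   [vowel merger]
  golhemniwok → golhemniwoh   [unconditioned shift]
  golhemniwoh → golhemnewoh   [vowel merger]
  golhemnewoh → yolhemnewoh   [unconditioned shift]
  yolhemnewoh (rule 5 does not apply)
  giving Lukular yolhemnewoh.
Only 'yolhemnewoh' matches the regular Lukular development of *golhemniwuk.

yolhemnewoh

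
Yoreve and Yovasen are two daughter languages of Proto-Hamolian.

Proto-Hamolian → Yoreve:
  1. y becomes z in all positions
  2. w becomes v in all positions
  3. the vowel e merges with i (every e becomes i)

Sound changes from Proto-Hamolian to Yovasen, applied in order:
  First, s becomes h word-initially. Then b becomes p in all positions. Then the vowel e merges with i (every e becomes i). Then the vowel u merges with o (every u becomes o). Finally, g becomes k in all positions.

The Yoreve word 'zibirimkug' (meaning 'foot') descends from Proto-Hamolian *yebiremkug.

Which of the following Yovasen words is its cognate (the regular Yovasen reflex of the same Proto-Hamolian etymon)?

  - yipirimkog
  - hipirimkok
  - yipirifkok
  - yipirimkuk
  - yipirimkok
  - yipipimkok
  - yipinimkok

yipirimkok

Yovasen: *yebiremkug > yepiremkug > yipirimkug > yipirimkog > yipirimkok  (by unconditioned shift, vowel merger, vowel merger, unconditioned shift)
The other candidates each miss or misapply at least one Yovasen change.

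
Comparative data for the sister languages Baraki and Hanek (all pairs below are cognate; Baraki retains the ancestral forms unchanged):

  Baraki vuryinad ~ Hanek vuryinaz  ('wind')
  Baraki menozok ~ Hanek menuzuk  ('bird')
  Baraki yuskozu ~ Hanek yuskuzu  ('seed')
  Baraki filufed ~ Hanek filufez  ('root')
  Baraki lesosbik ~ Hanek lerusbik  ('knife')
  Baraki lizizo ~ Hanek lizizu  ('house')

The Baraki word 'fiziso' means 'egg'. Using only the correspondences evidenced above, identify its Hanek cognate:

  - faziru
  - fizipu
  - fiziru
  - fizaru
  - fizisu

fiziru

lesosbik ~ lerusbik — Baraki s corresponds to Hanek r between vowels (before a back vowel).
lizizo ~ lizizu — Baraki o corresponds to Hanek u word-finally.
Applying these to Baraki 'fiziso':
  fiziso → fiziro   (s→r between vowels (before a back vowel))
  fiziro → fiziru   (o→u word-finally)
So the Hanek cognate is 'fiziru'.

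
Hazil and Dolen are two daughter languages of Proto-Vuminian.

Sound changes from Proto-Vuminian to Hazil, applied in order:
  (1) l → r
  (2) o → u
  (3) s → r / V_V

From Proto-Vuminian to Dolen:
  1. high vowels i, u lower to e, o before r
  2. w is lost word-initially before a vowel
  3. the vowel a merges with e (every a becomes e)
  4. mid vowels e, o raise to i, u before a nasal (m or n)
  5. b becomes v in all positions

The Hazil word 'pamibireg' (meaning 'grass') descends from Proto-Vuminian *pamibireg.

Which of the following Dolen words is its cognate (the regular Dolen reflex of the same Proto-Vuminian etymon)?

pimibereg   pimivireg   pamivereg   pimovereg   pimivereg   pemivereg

pimivereg

Dolen: *pamibireg
  pamibireg → pamibereg   [pre-rhotic lowering]
  pamibereg (rule 2 does not apply)
  pamibereg → pemibereg   [vowel merger]
  pemibereg → pimibereg   [pre-nasal raising]
  pimibereg → pimivereg   [unconditioned shift]
  giving Dolen pimivereg.
The other candidates each miss or misapply at least one Dolen change.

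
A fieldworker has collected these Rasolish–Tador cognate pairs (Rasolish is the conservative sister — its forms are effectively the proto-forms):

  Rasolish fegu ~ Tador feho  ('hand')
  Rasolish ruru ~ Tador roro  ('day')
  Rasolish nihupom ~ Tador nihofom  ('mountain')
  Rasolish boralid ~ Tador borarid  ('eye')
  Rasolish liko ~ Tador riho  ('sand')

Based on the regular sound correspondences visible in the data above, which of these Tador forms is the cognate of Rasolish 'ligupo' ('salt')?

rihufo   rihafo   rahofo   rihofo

liko ~ riho — Rasolish l corresponds to Tador r word-initially before a front vowel.
fegu ~ feho — Rasolish g corresponds to Tador h between vowels (before a back vowel).
nihupom ~ nihofom — Rasolish u corresponds to Tador o after a consonant, before a labial obstruent.
nihupom ~ nihofom — Rasolish p corresponds to Tador f between vowels (before a back vowel).
Applying these to Rasolish 'ligupo':
  ligupo → rigupo   (l→r word-initially before a front vowel)
  rigupo → rihupo   (g→h between vowels (before a back vowel))
  rihupo → rihopo   (u→o after a consonant, before a labial obstruent)
  rihopo → rihofo   (p→f between vowels (before a back vowel))
So the Tador cognate is 'rihofo'.

rihofo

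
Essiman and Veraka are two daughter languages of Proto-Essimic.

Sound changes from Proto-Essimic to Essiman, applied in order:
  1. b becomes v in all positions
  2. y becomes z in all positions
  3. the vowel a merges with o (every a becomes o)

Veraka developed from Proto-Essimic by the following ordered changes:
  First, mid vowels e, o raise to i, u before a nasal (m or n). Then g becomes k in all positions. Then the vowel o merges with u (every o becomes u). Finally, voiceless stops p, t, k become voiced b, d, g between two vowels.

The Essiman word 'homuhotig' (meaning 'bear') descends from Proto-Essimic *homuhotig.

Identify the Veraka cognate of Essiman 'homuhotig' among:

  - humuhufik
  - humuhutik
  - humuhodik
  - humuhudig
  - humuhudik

humuhudik

Veraka: *homuhotig > humuhotig > humuhotik > humuhutik > humuhudik  (by pre-nasal raising, unconditioned shift, vowel merger, intervocalic voicing)
Among the options, 'humuhudik' alone shows every Veraka change applied in order.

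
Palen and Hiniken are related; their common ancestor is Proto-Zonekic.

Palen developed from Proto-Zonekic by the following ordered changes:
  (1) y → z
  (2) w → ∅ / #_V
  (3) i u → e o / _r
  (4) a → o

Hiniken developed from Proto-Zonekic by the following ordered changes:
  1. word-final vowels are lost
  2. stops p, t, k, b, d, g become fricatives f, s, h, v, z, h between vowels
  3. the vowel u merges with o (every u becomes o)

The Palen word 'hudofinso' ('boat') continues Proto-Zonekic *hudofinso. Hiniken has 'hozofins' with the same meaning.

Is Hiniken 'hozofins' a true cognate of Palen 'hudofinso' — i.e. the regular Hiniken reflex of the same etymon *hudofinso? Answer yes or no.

yes

Derive the expected Hiniken reflex of *hudofinso:
Hiniken: *hudofinso > hudofins > huzofins > hozofins  (by apocope, intervocalic lenition, vowel merger)
Hiniken 'hozofins' matches the regular reflex exactly, so the pair is cognate.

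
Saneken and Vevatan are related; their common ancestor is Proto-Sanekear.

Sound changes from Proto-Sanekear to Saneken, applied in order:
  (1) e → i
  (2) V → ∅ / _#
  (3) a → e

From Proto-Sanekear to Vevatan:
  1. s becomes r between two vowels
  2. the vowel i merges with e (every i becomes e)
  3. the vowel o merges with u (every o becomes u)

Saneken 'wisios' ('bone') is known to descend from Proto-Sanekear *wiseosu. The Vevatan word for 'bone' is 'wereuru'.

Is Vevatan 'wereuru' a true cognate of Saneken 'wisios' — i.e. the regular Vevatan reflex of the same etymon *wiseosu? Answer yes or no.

yes

Derive the expected Vevatan reflex of *wiseosu:
Vevatan: start from *wiseosu.
  rule 1 (rhotacism): wiseosu → wireoru
  rule 2 (vowel merger): wireoru → wereoru
  rule 3 (vowel merger): wereoru → wereuru
  ⇒ Vevatan wereuru
Vevatan 'wereuru' matches the regular reflex exactly, so the pair is cognate.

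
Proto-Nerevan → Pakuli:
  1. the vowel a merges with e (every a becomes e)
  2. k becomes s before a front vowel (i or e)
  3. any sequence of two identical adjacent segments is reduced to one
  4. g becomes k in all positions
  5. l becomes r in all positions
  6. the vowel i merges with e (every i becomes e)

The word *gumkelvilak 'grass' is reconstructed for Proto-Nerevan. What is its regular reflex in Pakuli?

kumserverek

Pakuli: *gumkelvilak
  gumkelvilak → gumkelvilek   [vowel merger]
  gumkelvilek → gumselvilek   [palatalisation]
  gumselvilek (rule 3 does not apply)
  gumselvilek → kumselvilek   [unconditioned shift]
  kumselvilek → kumservirek   [unconditioned shift]
  kumservirek → kumserverek   [vowel merger]
  giving Pakuli kumserverek.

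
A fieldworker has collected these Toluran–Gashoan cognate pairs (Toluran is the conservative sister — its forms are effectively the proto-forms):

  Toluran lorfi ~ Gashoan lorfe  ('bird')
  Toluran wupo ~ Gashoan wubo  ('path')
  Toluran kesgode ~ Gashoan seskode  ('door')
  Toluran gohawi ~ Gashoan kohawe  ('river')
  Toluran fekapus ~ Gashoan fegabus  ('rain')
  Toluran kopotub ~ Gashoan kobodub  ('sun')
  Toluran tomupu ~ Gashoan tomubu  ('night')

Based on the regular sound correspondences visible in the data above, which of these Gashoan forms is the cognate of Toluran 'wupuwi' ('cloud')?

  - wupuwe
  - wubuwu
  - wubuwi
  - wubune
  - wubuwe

fekapus ~ fegabus, tomupu ~ tomubu — Toluran p corresponds to Gashoan b between vowels (before a back vowel).
lorfi ~ lorfe, gohawi ~ kohawe — Toluran i corresponds to Gashoan e word-finally.
Applying these to Toluran 'wupuwi':
  wupuwi → wubuwi   (p→b between vowels (before a back vowel))
  wubuwi → wubuwe   (i→e word-finally)
So the Gashoan cognate is 'wubuwe'.

wubuwe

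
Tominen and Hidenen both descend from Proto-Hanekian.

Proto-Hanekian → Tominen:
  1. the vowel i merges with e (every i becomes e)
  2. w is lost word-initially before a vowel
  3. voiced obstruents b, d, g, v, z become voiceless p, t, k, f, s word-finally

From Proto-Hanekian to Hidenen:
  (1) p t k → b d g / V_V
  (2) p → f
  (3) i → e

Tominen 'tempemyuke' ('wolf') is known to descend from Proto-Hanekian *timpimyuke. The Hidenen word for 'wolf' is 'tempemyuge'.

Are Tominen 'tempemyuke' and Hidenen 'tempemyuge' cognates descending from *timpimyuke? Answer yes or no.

Derive the expected Hidenen reflex of *timpimyuke:
Hidenen: *timpimyuke
  timpimyuke → timpimyuge   [intervocalic voicing]
  timpimyuge → timfimyuge   [unconditioned shift]
  timfimyuge → temfemyuge   [vowel merger]
  giving Hidenen temfemyuge.
The regular Hidenen reflex would be 'temfemyuge', but the attested form is 'tempemyuge'. The correspondence is irregular, so they are not cognates (the Hidenen form has a different source).

no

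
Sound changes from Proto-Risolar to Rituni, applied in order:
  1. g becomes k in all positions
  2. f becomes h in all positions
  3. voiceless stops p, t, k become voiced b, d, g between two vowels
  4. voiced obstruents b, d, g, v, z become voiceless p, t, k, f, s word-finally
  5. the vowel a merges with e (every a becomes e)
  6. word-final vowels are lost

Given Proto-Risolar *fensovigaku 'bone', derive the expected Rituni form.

hensovigeg

Rituni: start from *fensovigaku.
  rule 1 (unconditioned shift): fensovigaku → fensovikaku
  rule 2 (unconditioned shift): fensovikaku → hensovikaku
  rule 3 (intervocalic voicing): hensovikaku → hensovigagu
  rule 4: no change — hensovigagu
  rule 5 (vowel merger): hensovigagu → hensovigegu
  rule 6 (apocope): hensovigegu → hensovigeg
  ⇒ Rituni hensovigeg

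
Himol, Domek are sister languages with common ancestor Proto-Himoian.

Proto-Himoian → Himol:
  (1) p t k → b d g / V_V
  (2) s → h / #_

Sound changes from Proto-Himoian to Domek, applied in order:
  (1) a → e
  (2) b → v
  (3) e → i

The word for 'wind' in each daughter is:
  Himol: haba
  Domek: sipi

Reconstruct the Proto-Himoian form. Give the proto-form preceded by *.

Position 2: Himol has a, Domek has i. Himol preserves a here (none of its changes turn any other segment into a), so the proto-segment is *a.
Position 4: Himol has a, Domek has i. Himol preserves a here (none of its changes turn any other segment into a), so the proto-segment is *a.
Position 1: Himol has h, Domek has s. Domek preserves s here (none of its changes turn any other segment into s), so the proto-segment is *s.
Verify the candidate proto-form against each daughter:
Himol: *sapa > saba > haba  (by intervocalic voicing, debuccalisation)
Domek: *sapa > sepe > sipi  (by vowel merger, vowel merger)
Only *sapa yields all of Himol haba, Domek sipi.

*sapa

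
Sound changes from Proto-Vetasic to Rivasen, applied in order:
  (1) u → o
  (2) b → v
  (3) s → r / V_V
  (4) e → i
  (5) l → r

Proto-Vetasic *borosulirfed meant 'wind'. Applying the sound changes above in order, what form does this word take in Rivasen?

vorororirfid

Rivasen: start from *borosulirfed.
  rule 1 (vowel merger): borosulirfed → borosolirfed
  rule 2 (unconditioned shift): borosolirfed → vorosolirfed
  rule 3 (rhotacism): vorosolirfed → vororolirfed
  rule 4 (vowel merger): vororolirfed → vororolirfid
  rule 5 (unconditioned shift): vororolirfid → vorororirfid
  ⇒ Rivasen vorororirfid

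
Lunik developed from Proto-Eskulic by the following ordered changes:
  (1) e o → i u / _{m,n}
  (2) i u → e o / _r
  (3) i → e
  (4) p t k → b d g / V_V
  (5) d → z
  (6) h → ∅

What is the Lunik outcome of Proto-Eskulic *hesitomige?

Lunik: start from *hesitomige.
  rule 1 (pre-nasal raising): hesitomige → hesitumige
  rule 2: no change — hesitumige
  rule 3 (vowel merger): hesitumige → hesetumege
  rule 4 (intervocalic voicing): hesetumege → hesedumege
  rule 5 (unconditioned shift): hesedumege → hesezumege
  rule 6 (h-loss): hesezumege → esezumege
  ⇒ Lunik esezumege

esezumege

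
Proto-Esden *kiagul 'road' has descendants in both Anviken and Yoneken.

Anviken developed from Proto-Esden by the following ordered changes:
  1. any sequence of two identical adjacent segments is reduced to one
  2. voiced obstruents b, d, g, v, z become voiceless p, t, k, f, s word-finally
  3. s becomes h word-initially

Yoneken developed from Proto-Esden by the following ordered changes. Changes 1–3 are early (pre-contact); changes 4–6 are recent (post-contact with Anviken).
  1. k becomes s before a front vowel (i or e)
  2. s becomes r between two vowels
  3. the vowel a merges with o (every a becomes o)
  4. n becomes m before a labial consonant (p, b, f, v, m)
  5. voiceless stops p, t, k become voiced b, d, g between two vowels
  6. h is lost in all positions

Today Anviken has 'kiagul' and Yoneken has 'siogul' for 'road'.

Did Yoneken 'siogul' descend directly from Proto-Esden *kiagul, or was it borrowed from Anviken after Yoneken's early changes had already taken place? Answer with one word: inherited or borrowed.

If inherited, *kiagul would pass through all of Yoneken's changes:
Yoneken: *kiagul
  kiagul → siagul   [palatalisation]
  siagul (rule 2 does not apply)
  siagul → siogul   [vowel merger]
  siogul (rule 4 does not apply)
  siogul (rule 5 does not apply)
  siogul (rule 6 does not apply)
  giving Yoneken siogul.
If borrowed from Anviken 'kiagul' after the early changes, it would undergo only the recent ones:
  rule 4 (nasal place assimilation): no change (kiagul)
  rule 5 (intervocalic voicing): no change (kiagul)
  rule 6 (h-loss): no change (kiagul)
  ⇒ as a loan: kiagul
Yoneken 'siogul' matches the inherited outcome exactly, so it is an inherited cognate, not a loan.

inherited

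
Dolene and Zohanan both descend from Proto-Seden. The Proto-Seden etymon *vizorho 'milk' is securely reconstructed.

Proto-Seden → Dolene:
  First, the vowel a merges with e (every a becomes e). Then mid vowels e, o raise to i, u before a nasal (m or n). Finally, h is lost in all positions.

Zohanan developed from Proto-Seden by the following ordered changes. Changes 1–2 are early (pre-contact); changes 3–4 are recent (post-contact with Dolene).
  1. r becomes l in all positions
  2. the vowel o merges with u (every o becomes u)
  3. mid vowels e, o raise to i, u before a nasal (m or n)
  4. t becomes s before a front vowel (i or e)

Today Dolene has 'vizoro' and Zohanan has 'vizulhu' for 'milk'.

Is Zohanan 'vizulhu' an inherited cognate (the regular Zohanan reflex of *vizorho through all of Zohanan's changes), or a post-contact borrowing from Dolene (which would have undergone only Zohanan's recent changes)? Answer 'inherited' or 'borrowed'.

If inherited, *vizorho would pass through all of Zohanan's changes:
Zohanan: *vizorho
  vizorho → vizolho   [unconditioned shift]
  vizolho → vizulhu   [vowel merger]
  vizulhu (rule 3 does not apply)
  vizulhu (rule 4 does not apply)
  giving Zohanan vizulhu.
If borrowed from Dolene 'vizoro' after the early changes, it would undergo only the recent ones:
  rule 3 (pre-nasal raising): no change (vizoro)
  rule 4 (palatalisation): no change (vizoro)
  ⇒ as a loan: vizoro
Zohanan 'vizulhu' matches the inherited outcome exactly, so it is an inherited cognate, not a loan.

inherited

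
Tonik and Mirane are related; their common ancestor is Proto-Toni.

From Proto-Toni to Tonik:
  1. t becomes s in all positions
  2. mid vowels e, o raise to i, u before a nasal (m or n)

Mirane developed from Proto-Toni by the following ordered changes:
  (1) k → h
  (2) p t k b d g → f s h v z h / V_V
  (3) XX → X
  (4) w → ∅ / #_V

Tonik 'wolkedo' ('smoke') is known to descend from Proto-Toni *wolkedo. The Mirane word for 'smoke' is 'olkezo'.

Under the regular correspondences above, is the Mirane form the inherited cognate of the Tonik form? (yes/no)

Derive the expected Mirane reflex of *wolkedo:
Mirane: *wolkedo
  wolkedo → wolhedo   [unconditioned shift]
  wolhedo → wolhezo   [intervocalic lenition]
  wolhezo (rule 3 does not apply)
  wolhezo → olhezo   [glide loss]
  giving Mirane olhezo.
The regular Mirane reflex would be 'olhezo', but the attested form is 'olkezo'. The correspondence is irregular, so they are not cognates (the Mirane form has a different source).

no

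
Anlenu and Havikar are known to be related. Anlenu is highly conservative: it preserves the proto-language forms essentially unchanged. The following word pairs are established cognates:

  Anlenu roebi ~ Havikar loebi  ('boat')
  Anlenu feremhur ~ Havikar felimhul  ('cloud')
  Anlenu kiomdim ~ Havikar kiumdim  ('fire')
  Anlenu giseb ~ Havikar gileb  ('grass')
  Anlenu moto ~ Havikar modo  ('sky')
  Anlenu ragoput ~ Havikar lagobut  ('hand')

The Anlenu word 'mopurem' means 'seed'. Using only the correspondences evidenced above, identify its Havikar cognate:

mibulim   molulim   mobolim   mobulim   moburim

ragoput ~ lagobut — Anlenu p corresponds to Havikar b between vowels (before a back vowel).
feremhur ~ felimhul — Anlenu r corresponds to Havikar l between vowels (before a front vowel).
feremhur ~ felimhul — Anlenu e corresponds to Havikar i after a consonant, before a nasal.
Applying these to Anlenu 'mopurem':
  mopurem → moburem   (p→b between vowels (before a back vowel))
  moburem → mobulem   (r→l between vowels (before a front vowel))
  mobulem → mobulim   (e→i after a consonant, before a nasal)
So the Havikar cognate is 'mobulim'.

mobulim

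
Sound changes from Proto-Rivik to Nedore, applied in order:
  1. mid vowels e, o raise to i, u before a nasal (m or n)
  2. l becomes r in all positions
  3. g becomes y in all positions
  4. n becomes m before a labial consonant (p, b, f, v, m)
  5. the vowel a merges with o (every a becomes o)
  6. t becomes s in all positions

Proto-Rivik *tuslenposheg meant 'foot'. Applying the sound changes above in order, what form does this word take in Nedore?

susrimposhey

Nedore: start from *tuslenposheg.
  rule 1 (pre-nasal raising): tuslenposheg → tuslinposheg
  rule 2 (unconditioned shift): tuslinposheg → tusrinposheg
  rule 3 (unconditioned shift): tusrinposheg → tusrinposhey
  rule 4 (nasal place assimilation): tusrinposhey → tusrimposhey
  rule 5: no change — tusrimposhey
  rule 6 (unconditioned shift): tusrimposhey → susrimposhey
  ⇒ Nedore susrimposhey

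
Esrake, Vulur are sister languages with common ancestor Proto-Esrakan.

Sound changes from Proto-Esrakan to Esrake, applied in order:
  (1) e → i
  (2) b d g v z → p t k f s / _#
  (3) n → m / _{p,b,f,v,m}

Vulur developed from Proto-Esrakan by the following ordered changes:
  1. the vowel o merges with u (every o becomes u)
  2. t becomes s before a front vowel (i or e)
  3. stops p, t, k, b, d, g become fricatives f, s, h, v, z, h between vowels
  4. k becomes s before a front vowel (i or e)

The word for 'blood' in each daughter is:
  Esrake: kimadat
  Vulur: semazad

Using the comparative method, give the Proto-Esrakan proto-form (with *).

Position 1: Esrake has k, Vulur has s. Taking the neighbouring segments as reconstructed: Esrake k can only go back to *k; Vulur s could go back to *t or *k or *s — the one source consistent with every daughter is *k.
Position 5: Esrake has d, Vulur has z. Esrake preserves d here (none of its changes turn any other segment into d), so the proto-segment is *d.
This points to *kemadad. Verify forward in each daughter:
Esrake: *kemadad > kimadad > kimadat  (by vowel merger, final devoicing)
Vulur: *kemadad
  kemadad (rule 1 does not apply)
  kemadad (rule 2 does not apply)
  kemadad → kemazad   [intervocalic lenition]
  kemazad → semazad   [palatalisation]
  giving Vulur semazad.
Only *kemadad yields all of Esrake kimadat, Vulur semazad.

*kemadad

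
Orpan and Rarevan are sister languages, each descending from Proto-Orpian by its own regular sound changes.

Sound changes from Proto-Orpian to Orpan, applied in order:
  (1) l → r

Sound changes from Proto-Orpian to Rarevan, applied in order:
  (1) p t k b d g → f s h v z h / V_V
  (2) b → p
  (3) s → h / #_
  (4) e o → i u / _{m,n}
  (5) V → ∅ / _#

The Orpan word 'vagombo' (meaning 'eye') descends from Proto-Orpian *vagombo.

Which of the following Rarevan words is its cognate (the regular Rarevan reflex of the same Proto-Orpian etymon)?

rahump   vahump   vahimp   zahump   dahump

Rarevan: *vagombo
  vagombo → vahombo   [intervocalic lenition]
  vahombo → vahompo   [unconditioned shift]
  vahompo (rule 3 does not apply)
  vahompo → vahumpo   [pre-nasal raising]
  vahumpo → vahump   [apocope]
  giving Rarevan vahump.

vahump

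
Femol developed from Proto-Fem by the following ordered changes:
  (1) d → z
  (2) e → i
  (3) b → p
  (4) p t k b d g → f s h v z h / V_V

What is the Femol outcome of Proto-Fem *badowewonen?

Femol: *badowewonen
  badowewonen → bazowewonen   [unconditioned shift]
  bazowewonen → bazowiwonin   [vowel merger]
  bazowiwonin → pazowiwonin   [unconditioned shift]
  pazowiwonin (rule 4 does not apply)
  giving Femol pazowiwonin.

pazowiwonin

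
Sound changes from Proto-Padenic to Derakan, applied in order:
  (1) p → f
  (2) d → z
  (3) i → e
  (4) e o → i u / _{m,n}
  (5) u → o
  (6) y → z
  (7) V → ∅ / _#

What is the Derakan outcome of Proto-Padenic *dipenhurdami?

Derakan: *dipenhurdami > difenhurdami > zifenhurzami > zefenhurzame > zefinhurzame > zefinhorzame > zefinhorzam  (by unconditioned shift, unconditioned shift, vowel merger, pre-nasal raising, vowel merger, apocope)

zefinhorzam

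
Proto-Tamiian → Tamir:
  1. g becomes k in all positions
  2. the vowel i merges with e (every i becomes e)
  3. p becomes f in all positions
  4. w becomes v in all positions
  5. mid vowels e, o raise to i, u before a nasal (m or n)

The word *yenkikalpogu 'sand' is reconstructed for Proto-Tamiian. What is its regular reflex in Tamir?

Tamir: *yenkikalpogu
  yenkikalpogu → yenkikalpoku   [unconditioned shift]
  yenkikalpoku → yenkekalpoku   [vowel merger]
  yenkekalpoku → yenkekalfoku   [unconditioned shift]
  yenkekalfoku (rule 4 does not apply)
  yenkekalfoku → yinkekalfoku   [pre-nasal raising]
  giving Tamir yinkekalfoku.

yinkekalfoku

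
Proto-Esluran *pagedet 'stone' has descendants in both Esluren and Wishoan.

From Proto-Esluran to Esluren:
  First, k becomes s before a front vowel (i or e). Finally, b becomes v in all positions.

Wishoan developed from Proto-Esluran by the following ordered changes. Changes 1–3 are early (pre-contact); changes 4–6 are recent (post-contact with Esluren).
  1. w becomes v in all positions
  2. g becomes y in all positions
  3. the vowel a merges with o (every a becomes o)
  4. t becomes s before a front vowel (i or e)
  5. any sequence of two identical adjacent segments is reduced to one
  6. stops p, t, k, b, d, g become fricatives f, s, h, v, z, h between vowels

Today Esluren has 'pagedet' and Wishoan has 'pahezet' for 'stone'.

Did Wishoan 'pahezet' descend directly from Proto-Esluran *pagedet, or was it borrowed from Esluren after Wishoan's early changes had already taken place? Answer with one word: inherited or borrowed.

borrowed

If inherited, *pagedet would pass through all of Wishoan's changes:
Wishoan: start from *pagedet.
  rule 1: no change — pagedet
  rule 2 (unconditioned shift): pagedet → payedet
  rule 3 (vowel merger): payedet → poyedet
  rule 4: no change — poyedet
  rule 5: no change — poyedet
  rule 6 (intervocalic lenition): poyedet → poyezet
  ⇒ Wishoan poyezet
If borrowed from Esluren 'pagedet' after the early changes, it would undergo only the recent ones:
  rule 4 (palatalisation): no change (pagedet)
  rule 5 (degemination): no change (pagedet)
  rule 6 (intervocalic lenition): pagedet → pahezet
  ⇒ as a loan: pahezet
Wishoan 'pahezet' matches the loan outcome 'pahezet', not the inherited 'poyezet' — it skipped the early Wishoan changes, so it was borrowed from Esluren.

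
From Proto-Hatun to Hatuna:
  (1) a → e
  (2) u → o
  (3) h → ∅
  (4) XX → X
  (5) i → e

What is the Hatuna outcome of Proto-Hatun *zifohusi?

zefose

Hatuna: *zifohusi
  zifohusi (rule 1 does not apply)
  zifohusi → zifohosi   [vowel merger]
  zifohosi → zifoosi   [h-loss]
  zifoosi → zifosi   [degemination]
  zifosi → zefose   [vowel merger]
  giving Hatuna zefose.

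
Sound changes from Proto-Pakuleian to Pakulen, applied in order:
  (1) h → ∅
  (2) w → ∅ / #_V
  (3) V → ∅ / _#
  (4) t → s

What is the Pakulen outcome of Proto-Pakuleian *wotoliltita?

Pakulen: start from *wotoliltita.
  rule 1: no change — wotoliltita
  rule 2 (glide loss): wotoliltita → otoliltita
  rule 3 (apocope): otoliltita → otoliltit
  rule 4 (unconditioned shift): otoliltit → osolilsis
  ⇒ Pakulen osolilsis

osolilsis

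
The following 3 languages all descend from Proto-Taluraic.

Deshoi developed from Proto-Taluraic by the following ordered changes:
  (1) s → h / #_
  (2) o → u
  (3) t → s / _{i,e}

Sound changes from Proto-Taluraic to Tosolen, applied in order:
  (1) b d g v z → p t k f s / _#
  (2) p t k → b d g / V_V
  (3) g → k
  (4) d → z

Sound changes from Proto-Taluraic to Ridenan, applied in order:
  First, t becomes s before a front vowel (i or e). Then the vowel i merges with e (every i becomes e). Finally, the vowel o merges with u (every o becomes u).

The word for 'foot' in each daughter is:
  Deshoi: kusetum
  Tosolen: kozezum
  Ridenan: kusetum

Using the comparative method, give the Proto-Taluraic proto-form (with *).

*kotetum

Position 3: Deshoi has s, Tosolen has z, Ridenan has s. Taking the neighbouring segments as reconstructed: Deshoi s could go back to *t or *s; Tosolen z could go back to *t or *d or *z; Ridenan s could go back to *t or *s — the one source consistent with every daughter is *t.
Position 2: Deshoi has u, Tosolen has o, Ridenan has u. Tosolen preserves o here (none of its changes turn any other segment into o), so the proto-segment is *o.
Position 5: Deshoi has t, Tosolen has z, Ridenan has t. Deshoi preserves t here (none of its changes turn any other segment into t), so the proto-segment is *t.
The remaining positions agree across the daughters. Check the candidate against every language:
Deshoi: *kotetum > kutetum > kusetum  (by vowel merger, palatalisation)
Tosolen: start from *kotetum.
  rule 1: no change — kotetum
  rule 2 (intervocalic voicing): kotetum → kodedum
  rule 3: no change — kodedum
  rule 4 (unconditioned shift): kodedum → kozezum
  ⇒ Tosolen kozezum
Ridenan: *kotetum
  kotetum → kosetum   [palatalisation]
  kosetum (rule 2 does not apply)
  kosetum → kusetum   [vowel merger]
  giving Ridenan kusetum.
*kotetum is the unique common source.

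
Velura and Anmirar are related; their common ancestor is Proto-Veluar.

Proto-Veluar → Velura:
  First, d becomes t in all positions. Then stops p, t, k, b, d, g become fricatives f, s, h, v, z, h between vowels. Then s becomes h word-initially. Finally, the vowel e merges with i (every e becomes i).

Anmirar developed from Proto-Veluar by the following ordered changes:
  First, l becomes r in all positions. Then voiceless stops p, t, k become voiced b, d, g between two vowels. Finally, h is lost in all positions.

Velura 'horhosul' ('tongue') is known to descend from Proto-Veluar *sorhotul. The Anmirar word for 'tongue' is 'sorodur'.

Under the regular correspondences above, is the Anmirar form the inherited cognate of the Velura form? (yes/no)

Derive the expected Anmirar reflex of *sorhotul:
Anmirar: *sorhotul
  sorhotul → sorhotur   [unconditioned shift]
  sorhotur → sorhodur   [intervocalic voicing]
  sorhodur → sorodur   [h-loss]
  giving Anmirar sorodur.
Anmirar 'sorodur' matches the regular reflex exactly, so the pair is cognate.

yes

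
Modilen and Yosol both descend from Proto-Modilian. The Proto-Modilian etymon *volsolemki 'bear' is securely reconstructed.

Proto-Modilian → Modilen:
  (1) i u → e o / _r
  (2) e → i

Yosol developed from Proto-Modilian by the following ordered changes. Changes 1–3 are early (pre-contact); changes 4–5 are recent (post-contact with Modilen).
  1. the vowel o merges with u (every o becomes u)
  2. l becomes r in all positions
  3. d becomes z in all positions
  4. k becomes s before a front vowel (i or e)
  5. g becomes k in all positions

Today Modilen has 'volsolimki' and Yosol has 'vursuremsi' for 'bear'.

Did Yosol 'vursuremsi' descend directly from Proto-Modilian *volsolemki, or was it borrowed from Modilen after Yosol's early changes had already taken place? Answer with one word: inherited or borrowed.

If inherited, *volsolemki would pass through all of Yosol's changes:
Yosol: *volsolemki
  volsolemki → vulsulemki   [vowel merger]
  vulsulemki → vursuremki   [unconditioned shift]
  vursuremki (rule 3 does not apply)
  vursuremki → vursuremsi   [palatalisation]
  vursuremsi (rule 5 does not apply)
  giving Yosol vursuremsi.
If borrowed from Modilen 'volsolimki' after the early changes, it would undergo only the recent ones:
  rule 4 (palatalisation): volsolimki → volsolimsi
  rule 5 (unconditioned shift): no change (volsolimsi)
  ⇒ as a loan: volsolimsi
Yosol 'vursuremsi' matches the inherited outcome exactly, so it is an inherited cognate, not a loan.

inherited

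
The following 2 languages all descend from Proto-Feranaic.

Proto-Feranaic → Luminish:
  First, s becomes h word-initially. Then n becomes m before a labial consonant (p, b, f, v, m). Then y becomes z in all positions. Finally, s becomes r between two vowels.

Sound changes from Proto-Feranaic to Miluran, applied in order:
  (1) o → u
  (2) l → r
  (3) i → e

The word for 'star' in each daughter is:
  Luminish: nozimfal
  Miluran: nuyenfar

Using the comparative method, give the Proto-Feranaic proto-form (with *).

*noyinfal

Position 2: Luminish has o, Miluran has u. Luminish preserves o here (none of its changes turn any other segment into o), so the proto-segment is *o.
Position 3: Luminish has z, Miluran has y. Miluran preserves y here (none of its changes turn any other segment into y), so the proto-segment is *y.
Verify the candidate proto-form against each daughter:
Luminish: *noyinfal > noyimfal > nozimfal  (by nasal place assimilation, unconditioned shift)
Miluran: *noyinfal
  noyinfal → nuyinfal   [vowel merger]
  nuyinfal → nuyinfar   [unconditioned shift]
  nuyinfar → nuyenfar   [vowel merger]
  giving Miluran nuyenfar.
Only *noyinfal yields all of Luminish nozimfal, Miluran nuyenfar.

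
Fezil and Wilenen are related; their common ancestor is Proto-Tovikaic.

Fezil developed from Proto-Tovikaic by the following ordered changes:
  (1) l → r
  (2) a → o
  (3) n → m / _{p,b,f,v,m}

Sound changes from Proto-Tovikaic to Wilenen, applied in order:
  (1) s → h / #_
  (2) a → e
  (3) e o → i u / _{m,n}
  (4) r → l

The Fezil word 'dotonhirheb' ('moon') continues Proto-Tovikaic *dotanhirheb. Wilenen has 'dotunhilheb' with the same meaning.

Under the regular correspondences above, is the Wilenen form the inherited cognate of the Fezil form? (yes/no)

Derive the expected Wilenen reflex of *dotanhirheb:
Wilenen: *dotanhirheb
  dotanhirheb (rule 1 does not apply)
  dotanhirheb → dotenhirheb   [vowel merger]
  dotenhirheb → dotinhirheb   [pre-nasal raising]
  dotinhirheb → dotinhilheb   [unconditioned shift]
  giving Wilenen dotinhilheb.
The regular Wilenen reflex would be 'dotinhilheb', but the attested form is 'dotunhilheb'. The correspondence is irregular, so they are not cognates (the Wilenen form has a different source).

no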